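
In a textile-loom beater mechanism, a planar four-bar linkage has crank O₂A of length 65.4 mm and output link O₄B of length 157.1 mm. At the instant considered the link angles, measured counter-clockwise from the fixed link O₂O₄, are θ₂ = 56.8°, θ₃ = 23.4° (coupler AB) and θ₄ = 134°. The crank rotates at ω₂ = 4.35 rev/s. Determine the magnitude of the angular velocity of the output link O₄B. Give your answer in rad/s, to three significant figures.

6.69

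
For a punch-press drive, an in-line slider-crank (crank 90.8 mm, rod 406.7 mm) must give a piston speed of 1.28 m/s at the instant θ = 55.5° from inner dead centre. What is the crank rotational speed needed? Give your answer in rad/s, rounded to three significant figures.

For an in-line slider-crank, |v_piston| = rω|sinθ|·[1 + r cosθ/√(L² − r² sin²θ)].
With r = 0.0908 m, L = 0.4067 m, θ = 55.5°: the bracketed kinematic factor |dx/dθ| = 0.084458 m.
ω = v/|dx/dθ| = 1.28/0.084458 = 15.155 rad/s.

15.2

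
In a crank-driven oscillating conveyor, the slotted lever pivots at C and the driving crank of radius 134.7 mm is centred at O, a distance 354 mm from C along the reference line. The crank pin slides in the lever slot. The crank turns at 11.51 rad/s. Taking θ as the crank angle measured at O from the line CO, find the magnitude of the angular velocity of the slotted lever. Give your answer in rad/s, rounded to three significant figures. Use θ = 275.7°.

ω = 11.51 rad/s
Crank pin A relative to C: A = (d + r cosθ, r sinθ); lever angle φ = atan2(r sinθ, d + r cosθ).
Differentiating tanφ: φ̇ = rω(d cosθ + r)/(d² + r² + 2dr cosθ).
d² + r² + 2dr cosθ = |CA|² = 0.152932 m²;  d cosθ + r = +0.16986 m.
|ω_lever| = |0.1347·11.51·+0.16986| / 0.152932 = 1.722 rad/s.

1.72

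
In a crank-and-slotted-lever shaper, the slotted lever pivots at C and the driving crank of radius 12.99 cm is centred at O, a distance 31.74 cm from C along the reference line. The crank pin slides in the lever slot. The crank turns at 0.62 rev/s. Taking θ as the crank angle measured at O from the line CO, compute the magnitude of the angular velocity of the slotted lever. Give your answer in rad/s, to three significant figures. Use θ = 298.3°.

ω = 3.896 rad/s (from 0.62 rev/s).
Crank pin A relative to C: A = (d + r cosθ, r sinθ); lever angle φ = atan2(r sinθ, d + r cosθ).
Differentiating tanφ: φ̇ = rω(d cosθ + r)/(d² + r² + 2dr cosθ).
d² + r² + 2dr cosθ = |CA|² = 0.15671 m²;  d cosθ + r = +0.28038 m.
|ω_lever| = |0.1299·3.896·+0.28038| / 0.15671 = 0.90536 rad/s.

0.905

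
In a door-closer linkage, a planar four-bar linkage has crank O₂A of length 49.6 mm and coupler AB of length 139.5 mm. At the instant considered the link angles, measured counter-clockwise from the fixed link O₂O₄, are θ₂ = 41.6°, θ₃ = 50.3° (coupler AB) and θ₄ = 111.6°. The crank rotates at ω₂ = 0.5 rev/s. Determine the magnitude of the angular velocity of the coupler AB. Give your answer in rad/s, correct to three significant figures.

1.20

ω₂ = 3.142 rad/s (from 0.5 rev/s).
Differentiating the loop-closure r₂e^{iθ₂}+r₃e^{iθ₃}=r₁+r₄e^{iθ₄} gives r₂ω₂e^{iθ₂}+r₃ω₃e^{iθ₃}=r₄ω₄e^{iθ₄}.
Eliminating the other unknown: ω₃ = r₂ω₂ sin(θ₄−θ₂) / [r₃ sin(θ₃−θ₄)].
Numerator sine = +0.93969; denominator sine = -0.87715.
Result = 0.0496·3.142·(+0.93969) / (0.1395·(-0.87715)) = -1.1967 rad/s; magnitude 1.1967 rad/s.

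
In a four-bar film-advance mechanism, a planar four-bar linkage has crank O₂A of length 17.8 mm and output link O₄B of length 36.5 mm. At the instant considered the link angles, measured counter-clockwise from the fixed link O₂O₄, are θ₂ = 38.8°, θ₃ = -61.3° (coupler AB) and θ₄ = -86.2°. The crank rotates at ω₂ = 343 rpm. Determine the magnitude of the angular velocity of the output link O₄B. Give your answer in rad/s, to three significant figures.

41.0

ω₂ = 35.92 rad/s (from 343 rpm).
Differentiating the loop-closure r₂e^{iθ₂}+r₃e^{iθ₃}=r₁+r₄e^{iθ₄} gives r₂ω₂e^{iθ₂}+r₃ω₃e^{iθ₃}=r₄ω₄e^{iθ₄}.
Eliminating the other unknown: ω₄ = r₂ω₂ sin(θ₂−θ₃) / [r₄ sin(θ₄−θ₃)].
Numerator sine = +0.98450; denominator sine = -0.42104.
Result = 0.0178·35.92·(+0.98450) / (0.0365·(-0.42104)) = -40.959 rad/s; magnitude 40.959 rad/s.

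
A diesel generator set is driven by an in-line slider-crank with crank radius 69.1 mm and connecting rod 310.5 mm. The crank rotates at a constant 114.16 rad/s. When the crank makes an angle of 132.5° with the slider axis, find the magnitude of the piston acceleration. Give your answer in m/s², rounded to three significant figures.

624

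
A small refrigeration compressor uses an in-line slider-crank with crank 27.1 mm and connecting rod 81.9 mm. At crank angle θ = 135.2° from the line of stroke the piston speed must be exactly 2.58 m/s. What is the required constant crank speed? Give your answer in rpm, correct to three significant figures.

For an in-line slider-crank, |v_piston| = rω|sinθ|·[1 + r cosθ/√(L² − r² sin²θ)].
With r = 0.0271 m, L = 0.0819 m, θ = 135.2°: the bracketed kinematic factor |dx/dθ| = 0.014485 m.
ω = v/|dx/dθ| = 2.58/0.014485 = 178.11 rad/s.
N = 60ω/(2π) = 1700.9 rpm.

1700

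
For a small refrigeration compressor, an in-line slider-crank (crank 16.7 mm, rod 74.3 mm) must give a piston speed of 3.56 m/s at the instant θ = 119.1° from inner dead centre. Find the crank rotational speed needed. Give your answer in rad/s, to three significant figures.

For an in-line slider-crank, |v_piston| = rω|sinθ|·[1 + r cosθ/√(L² − r² sin²θ)].
With r = 0.0167 m, L = 0.0743 m, θ = 119.1°: the bracketed kinematic factor |dx/dθ| = 0.012965 m.
ω = v/|dx/dθ| = 3.56/0.012965 = 274.58 rad/s.

275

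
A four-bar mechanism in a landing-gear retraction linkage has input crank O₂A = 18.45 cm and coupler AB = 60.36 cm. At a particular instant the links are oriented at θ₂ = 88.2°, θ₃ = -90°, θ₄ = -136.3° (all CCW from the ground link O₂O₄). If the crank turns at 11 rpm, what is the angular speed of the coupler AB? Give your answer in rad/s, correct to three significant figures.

0.341

ω₂ = 1.152 rad/s (from 11 rpm).
Differentiating the loop-closure r₂e^{iθ₂}+r₃e^{iθ₃}=r₁+r₄e^{iθ₄} gives r₂ω₂e^{iθ₂}+r₃ω₃e^{iθ₃}=r₄ω₄e^{iθ₄}.
Eliminating the other unknown: ω₃ = r₂ω₂ sin(θ₄−θ₂) / [r₃ sin(θ₃−θ₄)].
Numerator sine = +0.70091; denominator sine = +0.72297.
Result = 0.1845·1.152·(+0.70091) / (0.6036·(+0.72297)) = +0.34136 rad/s; magnitude 0.34136 rad/s.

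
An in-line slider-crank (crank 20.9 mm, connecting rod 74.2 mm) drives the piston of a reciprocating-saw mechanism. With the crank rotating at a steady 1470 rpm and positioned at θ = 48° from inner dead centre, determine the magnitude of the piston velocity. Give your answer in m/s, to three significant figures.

ω = 2π·1470/60 = 153.9 rad/s
For an in-line slider-crank, x = r cosθ + √(L² − r² sin²θ), so v = −rω sinθ·[1 + r cosθ/√(L² − r² sin²θ)].
With r = 0.0209 m, L = 0.0742 m, θ = 48°: √(L² − r² sin²θ) = 0.072556 m.
v = −0.0209·153.9·0.74314·[1 + 0.0209·0.66913/0.072556] = -2.8518 m/s.
|v| = 2.8518 m/s.

2.85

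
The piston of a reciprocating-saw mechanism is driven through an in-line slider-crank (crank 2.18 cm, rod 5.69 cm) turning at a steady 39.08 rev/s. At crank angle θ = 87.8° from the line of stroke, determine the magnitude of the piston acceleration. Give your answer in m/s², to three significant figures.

493

ω = 2π·39.1 = 245.5 rad/s
x(θ) = r cosθ + √(L² − r² sin²θ); with ω constant, a = ω²·d²x/dθ².
d²x/dθ² = −r cosθ − r²(cos2θ)/√u − r⁴ sin²2θ/(4u^{3/2}),  u = L² − r² sin²θ = 0.00276307 m².
Substituting r = 0.0218 m, L = 0.0569 m, θ = 87.8°: d²x/dθ² = +0.0081752 m.
a = ω²·d²x/dθ² = (245.5)²·(+0.0081752) = +492.91 m/s²;  |a| = 492.91 m/s².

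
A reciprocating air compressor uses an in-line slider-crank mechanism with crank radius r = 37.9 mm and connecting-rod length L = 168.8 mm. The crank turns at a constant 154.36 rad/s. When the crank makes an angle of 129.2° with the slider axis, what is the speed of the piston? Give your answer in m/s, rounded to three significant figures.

ω = 154.4 rad/s
For an in-line slider-crank, x = r cosθ + √(L² − r² sin²θ), so v = −rω sinθ·[1 + r cosθ/√(L² − r² sin²θ)].
With r = 0.0379 m, L = 0.1688 m, θ = 129.2°: √(L² − r² sin²θ) = 0.16623 m.
v = −0.0379·154.4·0.77494·[1 + 0.0379·-0.63203/0.16623] = -3.8803 m/s.
|v| = 3.8803 m/s.

3.88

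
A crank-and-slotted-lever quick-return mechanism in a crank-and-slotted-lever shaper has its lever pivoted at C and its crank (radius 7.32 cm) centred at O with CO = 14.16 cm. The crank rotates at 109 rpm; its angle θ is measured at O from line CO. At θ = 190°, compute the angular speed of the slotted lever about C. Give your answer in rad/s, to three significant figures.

11.1

ω = 11.41 rad/s (from 109 rpm).
Crank pin A relative to C: A = (d + r cosθ, r sinθ); lever angle φ = atan2(r sinθ, d + r cosθ).
Differentiating tanφ: φ̇ = rω(d cosθ + r)/(d² + r² + 2dr cosθ).
d² + r² + 2dr cosθ = |CA|² = 0.0049935 m²;  d cosθ + r = -0.066249 m.
|ω_lever| = |0.0732·11.41·-0.066249| / 0.0049935 = 11.085 rad/s.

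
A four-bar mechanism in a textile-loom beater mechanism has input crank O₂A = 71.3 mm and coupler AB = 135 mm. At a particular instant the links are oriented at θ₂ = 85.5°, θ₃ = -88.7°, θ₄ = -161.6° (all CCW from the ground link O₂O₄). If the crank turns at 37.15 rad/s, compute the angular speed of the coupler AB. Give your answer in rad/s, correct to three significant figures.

18.9

ω₂ = 37.15 rad/s
Differentiating the loop-closure r₂e^{iθ₂}+r₃e^{iθ₃}=r₁+r₄e^{iθ₄} gives r₂ω₂e^{iθ₂}+r₃ω₃e^{iθ₃}=r₄ω₄e^{iθ₄}.
Eliminating the other unknown: ω₃ = r₂ω₂ sin(θ₄−θ₂) / [r₃ sin(θ₃−θ₄)].
Numerator sine = +0.92119; denominator sine = +0.95579.
Result = 0.0713·37.15·(+0.92119) / (0.135·(+0.95579)) = +18.91 rad/s; magnitude 18.91 rad/s.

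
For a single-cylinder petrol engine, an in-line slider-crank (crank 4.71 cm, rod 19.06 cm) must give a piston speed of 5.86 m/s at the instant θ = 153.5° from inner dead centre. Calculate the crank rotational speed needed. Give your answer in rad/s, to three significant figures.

For an in-line slider-crank, |v_piston| = rω|sinθ|·[1 + r cosθ/√(L² − r² sin²θ)].
With r = 0.0471 m, L = 0.1906 m, θ = 153.5°: the bracketed kinematic factor |dx/dθ| = 0.01634 m.
ω = v/|dx/dθ| = 5.86/0.01634 = 358.64 rad/s.

359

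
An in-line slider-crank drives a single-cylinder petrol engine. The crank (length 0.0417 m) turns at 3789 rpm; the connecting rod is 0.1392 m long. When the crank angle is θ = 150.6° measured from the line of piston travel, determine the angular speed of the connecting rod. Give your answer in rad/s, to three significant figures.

105

ω = 396.8 rad/s (converted from 3789 rpm).
The rod makes angle φ with the slider axis where L sinφ = r sinθ; differentiating, L cosφ·φ̇ = r ω cosθ.
L cosφ = √(L² − r² sin²θ) = 0.13769 m.
|ω_rod| = r ω |cosθ| / √(L² − r² sin²θ) = 0.0417·396.8·0.87121/0.13769 = 104.69 rad/s.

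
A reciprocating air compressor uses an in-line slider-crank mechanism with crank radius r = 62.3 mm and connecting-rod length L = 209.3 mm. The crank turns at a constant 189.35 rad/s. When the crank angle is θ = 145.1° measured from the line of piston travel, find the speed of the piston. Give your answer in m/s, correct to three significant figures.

5.08

ω = 189.3 rad/s
For an in-line slider-crank, x = r cosθ + √(L² − r² sin²θ), so v = −rω sinθ·[1 + r cosθ/√(L² − r² sin²θ)].
With r = 0.0623 m, L = 0.2093 m, θ = 145.1°: √(L² − r² sin²θ) = 0.20624 m.
v = −0.0623·189.3·0.57215·[1 + 0.0623·-0.82015/0.20624] = -5.0772 m/s.
|v| = 5.0772 m/s.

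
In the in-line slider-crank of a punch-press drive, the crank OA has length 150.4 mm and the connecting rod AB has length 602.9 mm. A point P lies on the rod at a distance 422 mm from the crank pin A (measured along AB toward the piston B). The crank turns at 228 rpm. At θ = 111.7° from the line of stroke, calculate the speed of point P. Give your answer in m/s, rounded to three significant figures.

ω = 23.88 rad/s.  Crank-pin speed |V_A| = rω = 3.591 m/s, perpendicular to OA.
Rod angle: sinφ = −(r/L) sinθ ⇒ φ = -13.402°; ω_rod = −rω cosθ/√(L²−r²sin²θ) = +2.2639 rad/s.
V_P = V_A + ω_rod × AP, with AP = 0.422 m along the rod.
Components: V_Px = −rω sinθ − a·ω_rod·sinφ = -3.115 m/s;  V_Py = rω cosθ + a·ω_rod·cosφ = -0.39839 m/s.
|V_P| = √(V_Px² + V_Py²) = 3.1404 m/s.

3.14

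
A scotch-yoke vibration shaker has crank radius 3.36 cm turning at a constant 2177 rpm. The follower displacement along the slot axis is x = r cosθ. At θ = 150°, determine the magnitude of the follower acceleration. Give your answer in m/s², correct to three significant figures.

1510

ω = 228 rad/s (from 2177 rpm).
x = r cosθ ⇒ ẍ = −rω² cosθ (ω constant).
|a| = rω²|cosθ| = 0.0336·(228)²·|cos 150°| = 1512.3 m/s².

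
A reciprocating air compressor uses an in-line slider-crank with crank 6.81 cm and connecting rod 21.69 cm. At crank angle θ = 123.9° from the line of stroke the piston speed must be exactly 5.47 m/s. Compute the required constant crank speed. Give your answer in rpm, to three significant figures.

For an in-line slider-crank, |v_piston| = rω|sinθ|·[1 + r cosθ/√(L² − r² sin²θ)].
With r = 0.0681 m, L = 0.2169 m, θ = 123.9°: the bracketed kinematic factor |dx/dθ| = 0.046271 m.
ω = v/|dx/dθ| = 5.47/0.046271 = 118.22 rad/s.
N = 60ω/(2π) = 1128.9 rpm.

1130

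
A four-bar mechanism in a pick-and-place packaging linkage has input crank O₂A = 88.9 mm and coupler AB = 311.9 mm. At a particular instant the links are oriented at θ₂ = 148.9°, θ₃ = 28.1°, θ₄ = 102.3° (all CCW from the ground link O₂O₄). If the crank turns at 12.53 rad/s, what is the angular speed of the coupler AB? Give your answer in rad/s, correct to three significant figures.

ω₂ = 12.53 rad/s
Differentiating the loop-closure r₂e^{iθ₂}+r₃e^{iθ₃}=r₁+r₄e^{iθ₄} gives r₂ω₂e^{iθ₂}+r₃ω₃e^{iθ₃}=r₄ω₄e^{iθ₄}.
Eliminating the other unknown: ω₃ = r₂ω₂ sin(θ₄−θ₂) / [r₃ sin(θ₃−θ₄)].
Numerator sine = -0.72657; denominator sine = -0.96222.
Result = 0.0889·12.53·(-0.72657) / (0.3119·(-0.96222)) = +2.6968 rad/s; magnitude 2.6968 rad/s.

2.70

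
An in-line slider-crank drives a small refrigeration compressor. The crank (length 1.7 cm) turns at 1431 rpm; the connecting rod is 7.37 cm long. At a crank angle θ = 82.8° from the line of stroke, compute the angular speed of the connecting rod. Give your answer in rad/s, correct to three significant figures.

ω = 149.9 rad/s (converted from 1431 rpm).
The rod makes angle φ with the slider axis where L sinφ = r sinθ; differentiating, L cosφ·φ̇ = r ω cosθ.
L cosφ = √(L² − r² sin²θ) = 0.071744 m.
|ω_rod| = r ω |cosθ| / √(L² − r² sin²θ) = 0.017·149.9·0.12533/0.071744 = 4.4504 rad/s.

4.45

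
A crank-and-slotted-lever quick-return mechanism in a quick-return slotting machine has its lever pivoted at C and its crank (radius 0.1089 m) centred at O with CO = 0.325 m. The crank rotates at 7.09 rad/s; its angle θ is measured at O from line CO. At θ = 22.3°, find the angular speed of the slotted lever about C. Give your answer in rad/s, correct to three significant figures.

1.73

ω = 7.09 rad/s
Crank pin A relative to C: A = (d + r cosθ, r sinθ); lever angle φ = atan2(r sinθ, d + r cosθ).
Differentiating tanφ: φ̇ = rω(d cosθ + r)/(d² + r² + 2dr cosθ).
d² + r² + 2dr cosθ = |CA|² = 0.182975 m²;  d cosθ + r = +0.40959 m.
|ω_lever| = |0.1089·7.09·+0.40959| / 0.182975 = 1.7284 rad/s.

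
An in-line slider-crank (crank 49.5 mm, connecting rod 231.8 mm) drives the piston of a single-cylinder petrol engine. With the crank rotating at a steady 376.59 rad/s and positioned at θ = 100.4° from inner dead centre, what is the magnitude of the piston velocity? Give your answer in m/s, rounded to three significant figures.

ω = 376.6 rad/s
For an in-line slider-crank, x = r cosθ + √(L² − r² sin²θ), so v = −rω sinθ·[1 + r cosθ/√(L² − r² sin²θ)].
With r = 0.0495 m, L = 0.2318 m, θ = 100.4°: √(L² − r² sin²θ) = 0.22663 m.
v = −0.0495·376.6·0.98357·[1 + 0.0495·-0.18052/0.22663] = -17.612 m/s.
|v| = 17.612 m/s.

17.6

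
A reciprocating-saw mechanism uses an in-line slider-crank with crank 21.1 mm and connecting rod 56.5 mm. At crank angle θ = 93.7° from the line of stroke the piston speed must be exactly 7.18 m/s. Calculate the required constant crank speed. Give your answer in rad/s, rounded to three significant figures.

For an in-line slider-crank, |v_piston| = rω|sinθ|·[1 + r cosθ/√(L² − r² sin²θ)].
With r = 0.0211 m, L = 0.0565 m, θ = 93.7°: the bracketed kinematic factor |dx/dθ| = 0.020509 m.
ω = v/|dx/dθ| = 7.18/0.020509 = 350.09 rad/s.

350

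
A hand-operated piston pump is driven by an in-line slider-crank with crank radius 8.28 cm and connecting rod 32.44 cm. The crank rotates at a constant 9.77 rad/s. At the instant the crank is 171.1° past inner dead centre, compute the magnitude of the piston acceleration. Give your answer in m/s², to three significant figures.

ω = 9.77 rad/s
x(θ) = r cosθ + √(L² − r² sin²θ); with ω constant, a = ω²·d²x/dθ².
d²x/dθ² = −r cosθ − r²(cos2θ)/√u − r⁴ sin²2θ/(4u^{3/2}),  u = L² − r² sin²θ = 0.105071 m².
Substituting r = 0.0828 m, L = 0.3244 m, θ = 171.1°: d²x/dθ² = +0.061633 m.
a = ω²·d²x/dθ² = (9.77)²·(+0.061633) = +5.883 m/s²;  |a| = 5.883 m/s².

5.88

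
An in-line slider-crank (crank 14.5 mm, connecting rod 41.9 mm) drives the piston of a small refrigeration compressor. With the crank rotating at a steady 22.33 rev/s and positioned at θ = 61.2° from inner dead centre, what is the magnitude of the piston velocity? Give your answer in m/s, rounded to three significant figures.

2.09

ω = 2π·22.3 = 140.3 rad/s
For an in-line slider-crank, x = r cosθ + √(L² − r² sin²θ), so v = −rω sinθ·[1 + r cosθ/√(L² − r² sin²θ)].
With r = 0.0145 m, L = 0.0419 m, θ = 61.2°: √(L² − r² sin²θ) = 0.039927 m.
v = −0.0145·140.3·0.87631·[1 + 0.0145·0.48175/0.039927] = -2.0947 m/s.
|v| = 2.0947 m/s.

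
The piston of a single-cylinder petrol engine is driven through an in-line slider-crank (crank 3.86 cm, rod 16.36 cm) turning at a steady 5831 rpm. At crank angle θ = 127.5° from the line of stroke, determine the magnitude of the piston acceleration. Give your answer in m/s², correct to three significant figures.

ω = 2π·5831/60 = 610.6 rad/s
x(θ) = r cosθ + √(L² − r² sin²θ); with ω constant, a = ω²·d²x/dθ².
d²x/dθ² = −r cosθ − r²(cos2θ)/√u − r⁴ sin²2θ/(4u^{3/2}),  u = L² − r² sin²θ = 0.0258272 m².
Substituting r = 0.0386 m, L = 0.1636 m, θ = 127.5°: d²x/dθ² = +0.025773 m.
a = ω²·d²x/dθ² = (610.6)²·(+0.025773) = +9609.7 m/s²;  |a| = 9609.7 m/s².

9610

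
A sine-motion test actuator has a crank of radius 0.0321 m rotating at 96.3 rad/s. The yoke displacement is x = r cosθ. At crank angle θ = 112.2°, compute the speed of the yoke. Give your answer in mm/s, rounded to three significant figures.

2860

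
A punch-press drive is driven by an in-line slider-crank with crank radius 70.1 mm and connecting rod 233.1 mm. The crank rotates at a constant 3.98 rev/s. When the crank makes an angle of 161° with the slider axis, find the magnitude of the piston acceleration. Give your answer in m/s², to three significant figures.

30.9

ω = 2π·3.98 = 25.01 rad/s
x(θ) = r cosθ + √(L² − r² sin²θ); with ω constant, a = ω²·d²x/dθ².
d²x/dθ² = −r cosθ − r²(cos2θ)/√u − r⁴ sin²2θ/(4u^{3/2}),  u = L² − r² sin²θ = 0.0538148 m².
Substituting r = 0.0701 m, L = 0.2331 m, θ = 161°: d²x/dθ² = +0.049405 m.
a = ω²·d²x/dθ² = (25.01)²·(+0.049405) = +30.896 m/s²;  |a| = 30.896 m/s².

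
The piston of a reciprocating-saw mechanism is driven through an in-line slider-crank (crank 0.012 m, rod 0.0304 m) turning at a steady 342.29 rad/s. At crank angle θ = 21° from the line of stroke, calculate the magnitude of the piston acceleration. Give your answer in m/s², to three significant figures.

1740

ω = 342.3 rad/s
x(θ) = r cosθ + √(L² − r² sin²θ); with ω constant, a = ω²·d²x/dθ².
d²x/dθ² = −r cosθ − r²(cos2θ)/√u − r⁴ sin²2θ/(4u^{3/2}),  u = L² − r² sin²θ = 0.000905666 m².
Substituting r = 0.012 m, L = 0.0304 m, θ = 21°: d²x/dθ² = -0.014844 m.
a = ω²·d²x/dθ² = (342.3)²·(-0.014844) = -1739.2 m/s²;  |a| = 1739.2 m/s².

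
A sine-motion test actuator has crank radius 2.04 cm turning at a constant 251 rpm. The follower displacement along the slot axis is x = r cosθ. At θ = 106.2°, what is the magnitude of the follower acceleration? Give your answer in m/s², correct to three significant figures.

ω = 26.28 rad/s (from 251 rpm).
x = r cosθ ⇒ ẍ = −rω² cosθ (ω constant).
|a| = rω²|cosθ| = 0.0204·(26.28)²·|cos 106.2°| = 3.9321 m/s².

3.93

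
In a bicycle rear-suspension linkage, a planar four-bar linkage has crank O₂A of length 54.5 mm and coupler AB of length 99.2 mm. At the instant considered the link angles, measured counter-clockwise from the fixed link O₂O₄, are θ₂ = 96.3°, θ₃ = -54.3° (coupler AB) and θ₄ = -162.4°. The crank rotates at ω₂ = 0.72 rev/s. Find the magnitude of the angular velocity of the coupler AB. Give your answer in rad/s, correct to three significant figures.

ω₂ = 4.524 rad/s (from 0.72 rev/s).
Differentiating the loop-closure r₂e^{iθ₂}+r₃e^{iθ₃}=r₁+r₄e^{iθ₄} gives r₂ω₂e^{iθ₂}+r₃ω₃e^{iθ₃}=r₄ω₄e^{iθ₄}.
Eliminating the other unknown: ω₃ = r₂ω₂ sin(θ₄−θ₂) / [r₃ sin(θ₃−θ₄)].
Numerator sine = +0.98061; denominator sine = +0.95052.
Result = 0.0545·4.524·(+0.98061) / (0.0992·(+0.95052)) = +2.5641 rad/s; magnitude 2.5641 rad/s.

2.56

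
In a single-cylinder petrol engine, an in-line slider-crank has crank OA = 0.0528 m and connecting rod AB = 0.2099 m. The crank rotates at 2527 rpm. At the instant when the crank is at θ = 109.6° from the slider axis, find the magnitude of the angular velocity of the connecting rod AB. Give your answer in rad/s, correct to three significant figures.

ω = 264.6 rad/s (converted from 2527 rpm).
The rod makes angle φ with the slider axis where L sinφ = r sinθ; differentiating, L cosφ·φ̇ = r ω cosθ.
L cosφ = √(L² − r² sin²θ) = 0.20392 m.
|ω_rod| = r ω |cosθ| / √(L² − r² sin²θ) = 0.0528·264.6·0.33545/0.20392 = 22.985 rad/s.

23.0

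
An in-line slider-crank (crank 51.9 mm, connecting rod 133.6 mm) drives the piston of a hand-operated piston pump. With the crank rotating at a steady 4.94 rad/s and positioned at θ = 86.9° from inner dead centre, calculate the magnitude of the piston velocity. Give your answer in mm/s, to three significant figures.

ω = 4.94 rad/s
For an in-line slider-crank, x = r cosθ + √(L² − r² sin²θ), so v = −rω sinθ·[1 + r cosθ/√(L² − r² sin²θ)].
With r = 0.0519 m, L = 0.1336 m, θ = 86.9°: √(L² − r² sin²θ) = 0.12314 m.
v = −0.0519·4.94·0.99854·[1 + 0.0519·0.05408/0.12314] = -0.26185 m/s.
|v| = 0.26185 m/s = 261.85 mm/s.

262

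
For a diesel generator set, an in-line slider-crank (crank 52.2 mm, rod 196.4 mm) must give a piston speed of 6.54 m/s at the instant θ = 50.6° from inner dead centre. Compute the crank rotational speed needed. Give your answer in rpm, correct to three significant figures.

For an in-line slider-crank, |v_piston| = rω|sinθ|·[1 + r cosθ/√(L² − r² sin²θ)].
With r = 0.0522 m, L = 0.1964 m, θ = 50.6°: the bracketed kinematic factor |dx/dθ| = 0.04729 m.
ω = v/|dx/dθ| = 6.54/0.04729 = 138.3 rad/s.
N = 60ω/(2π) = 1320.6 rpm.

1320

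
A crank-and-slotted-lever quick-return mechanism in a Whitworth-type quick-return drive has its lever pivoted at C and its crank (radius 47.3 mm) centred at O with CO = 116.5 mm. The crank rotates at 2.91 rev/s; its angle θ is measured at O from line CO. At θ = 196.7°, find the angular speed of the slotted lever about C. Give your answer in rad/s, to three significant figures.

ω = 18.28 rad/s (from 2.91 rev/s).
Crank pin A relative to C: A = (d + r cosθ, r sinθ); lever angle φ = atan2(r sinθ, d + r cosθ).
Differentiating tanφ: φ̇ = rω(d cosθ + r)/(d² + r² + 2dr cosθ).
d² + r² + 2dr cosθ = |CA|² = 0.00525347 m²;  d cosθ + r = -0.064286 m.
|ω_lever| = |0.0473·18.28·-0.064286| / 0.00525347 = 10.583 rad/s.

10.6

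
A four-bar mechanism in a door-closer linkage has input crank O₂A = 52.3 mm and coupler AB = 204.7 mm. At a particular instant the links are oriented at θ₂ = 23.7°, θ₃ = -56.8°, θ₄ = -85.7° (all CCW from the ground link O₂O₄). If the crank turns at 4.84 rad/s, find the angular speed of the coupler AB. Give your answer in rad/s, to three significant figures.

2.41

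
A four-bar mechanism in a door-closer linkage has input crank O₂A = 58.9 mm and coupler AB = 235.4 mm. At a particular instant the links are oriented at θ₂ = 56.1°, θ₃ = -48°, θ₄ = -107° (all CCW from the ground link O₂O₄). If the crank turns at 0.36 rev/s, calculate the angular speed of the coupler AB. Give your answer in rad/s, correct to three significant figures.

ω₂ = 2.262 rad/s (from 0.36 rev/s).
Differentiating the loop-closure r₂e^{iθ₂}+r₃e^{iθ₃}=r₁+r₄e^{iθ₄} gives r₂ω₂e^{iθ₂}+r₃ω₃e^{iθ₃}=r₄ω₄e^{iθ₄}.
Eliminating the other unknown: ω₃ = r₂ω₂ sin(θ₄−θ₂) / [r₃ sin(θ₃−θ₄)].
Numerator sine = -0.29070; denominator sine = +0.85717.
Result = 0.0589·2.262·(-0.29070) / (0.2354·(+0.85717)) = -0.19194 rad/s; magnitude 0.19194 rad/s.

0.192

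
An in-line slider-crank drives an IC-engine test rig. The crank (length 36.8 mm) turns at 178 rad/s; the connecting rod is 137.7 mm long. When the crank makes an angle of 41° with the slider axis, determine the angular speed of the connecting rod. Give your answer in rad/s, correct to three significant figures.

ω = 178 rad/s
The rod makes angle φ with the slider axis where L sinφ = r sinθ; differentiating, L cosφ·φ̇ = r ω cosθ.
L cosφ = √(L² − r² sin²θ) = 0.13557 m.
|ω_rod| = r ω |cosθ| / √(L² − r² sin²θ) = 0.0368·178·0.75471/0.13557 = 36.466 rad/s.

36.5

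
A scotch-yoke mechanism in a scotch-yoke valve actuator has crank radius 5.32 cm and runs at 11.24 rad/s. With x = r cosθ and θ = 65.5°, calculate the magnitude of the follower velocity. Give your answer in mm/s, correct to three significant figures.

544

ω = 11.24 rad/s
x = r cosθ ⇒ ẋ = −rω sinθ.
|v| = rω|sinθ| = 0.0532·11.24·|sin 65.5°| = 0.54413 m/s = 544.13 mm/s.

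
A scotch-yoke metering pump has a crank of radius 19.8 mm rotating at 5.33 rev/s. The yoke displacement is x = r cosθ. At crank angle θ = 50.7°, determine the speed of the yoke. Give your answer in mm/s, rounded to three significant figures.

513

ω = 33.49 rad/s (from 5.33 rev/s).
x = r cosθ ⇒ ẋ = −rω sinθ.
|v| = rω|sinθ| = 0.0198·33.49·|sin 50.7°| = 0.51313 m/s = 513.13 mm/s.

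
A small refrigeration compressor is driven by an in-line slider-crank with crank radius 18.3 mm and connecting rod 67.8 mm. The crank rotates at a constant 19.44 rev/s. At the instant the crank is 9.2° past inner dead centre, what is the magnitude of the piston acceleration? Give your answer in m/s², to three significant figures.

340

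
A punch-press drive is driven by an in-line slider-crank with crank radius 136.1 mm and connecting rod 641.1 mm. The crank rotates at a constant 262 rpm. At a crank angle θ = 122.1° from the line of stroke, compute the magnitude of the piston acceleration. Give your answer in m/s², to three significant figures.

ω = 2π·262/60 = 27.44 rad/s
x(θ) = r cosθ + √(L² − r² sin²θ); with ω constant, a = ω²·d²x/dθ².
d²x/dθ² = −r cosθ − r²(cos2θ)/√u − r⁴ sin²2θ/(4u^{3/2}),  u = L² − r² sin²θ = 0.397717 m².
Substituting r = 0.1361 m, L = 0.6411 m, θ = 122.1°: d²x/dθ² = +0.08483 m.
a = ω²·d²x/dθ² = (27.44)²·(+0.08483) = +63.857 m/s²;  |a| = 63.857 m/s².

63.9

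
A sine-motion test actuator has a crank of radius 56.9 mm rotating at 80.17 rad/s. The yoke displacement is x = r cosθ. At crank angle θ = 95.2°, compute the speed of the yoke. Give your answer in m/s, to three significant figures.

4.54

ω = 80.17 rad/s
x = r cosθ ⇒ ẋ = −rω sinθ.
|v| = rω|sinθ| = 0.0569·80.17·|sin 95.2°| = 4.5429 m/s.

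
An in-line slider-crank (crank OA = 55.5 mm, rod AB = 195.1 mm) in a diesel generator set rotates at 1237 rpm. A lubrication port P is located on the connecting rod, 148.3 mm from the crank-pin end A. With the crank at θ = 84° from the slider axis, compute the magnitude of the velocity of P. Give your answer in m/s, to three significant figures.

ω = 129.5 rad/s.  Crank-pin speed |V_A| = rω = 7.1894 m/s, perpendicular to OA.
Rod angle: sinφ = −(r/L) sinθ ⇒ φ = -16.434°; ω_rod = −rω cosθ/√(L²−r²sin²θ) = -4.0159 rad/s.
V_P = V_A + ω_rod × AP, with AP = 0.1483 m along the rod.
Components: V_Px = −rω sinθ − a·ω_rod·sinφ = -7.3185 m/s;  V_Py = rω cosθ + a·ω_rod·cosφ = +0.18027 m/s.
|V_P| = √(V_Px² + V_Py²) = 7.3207 m/s.

7.32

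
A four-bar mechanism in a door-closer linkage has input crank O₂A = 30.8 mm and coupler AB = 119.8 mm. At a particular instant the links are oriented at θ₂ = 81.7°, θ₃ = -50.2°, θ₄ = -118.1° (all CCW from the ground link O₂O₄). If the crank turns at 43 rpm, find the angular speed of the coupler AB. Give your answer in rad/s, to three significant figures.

ω₂ = 4.503 rad/s (from 43 rpm).
Differentiating the loop-closure r₂e^{iθ₂}+r₃e^{iθ₃}=r₁+r₄e^{iθ₄} gives r₂ω₂e^{iθ₂}+r₃ω₃e^{iθ₃}=r₄ω₄e^{iθ₄}.
Eliminating the other unknown: ω₃ = r₂ω₂ sin(θ₄−θ₂) / [r₃ sin(θ₃−θ₄)].
Numerator sine = +0.33874; denominator sine = +0.92653.
Result = 0.0308·4.503·(+0.33874) / (0.1198·(+0.92653)) = +0.42325 rad/s; magnitude 0.42325 rad/s.

0.423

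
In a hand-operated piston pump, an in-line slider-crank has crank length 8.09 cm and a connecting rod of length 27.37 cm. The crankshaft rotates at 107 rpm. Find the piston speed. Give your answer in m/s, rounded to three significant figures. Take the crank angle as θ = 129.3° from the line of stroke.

0.567

ω = 2π·107/60 = 11.21 rad/s
For an in-line slider-crank, x = r cosθ + √(L² − r² sin²θ), so v = −rω sinθ·[1 + r cosθ/√(L² − r² sin²θ)].
With r = 0.0809 m, L = 0.2737 m, θ = 129.3°: √(L² − r² sin²θ) = 0.26644 m.
v = −0.0809·11.21·0.77384·[1 + 0.0809·-0.63338/0.26644] = -0.56657 m/s.
|v| = 0.56657 m/s.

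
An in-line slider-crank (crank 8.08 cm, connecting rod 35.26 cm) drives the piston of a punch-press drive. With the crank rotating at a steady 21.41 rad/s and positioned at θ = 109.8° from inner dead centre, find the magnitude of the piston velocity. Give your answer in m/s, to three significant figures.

ω = 21.41 rad/s
For an in-line slider-crank, x = r cosθ + √(L² − r² sin²θ), so v = −rω sinθ·[1 + r cosθ/√(L² − r² sin²θ)].
With r = 0.0808 m, L = 0.3526 m, θ = 109.8°: √(L² − r² sin²θ) = 0.34431 m.
v = −0.0808·21.41·0.94088·[1 + 0.0808·-0.33874/0.34431] = -1.4983 m/s.
|v| = 1.4983 m/s.

1.50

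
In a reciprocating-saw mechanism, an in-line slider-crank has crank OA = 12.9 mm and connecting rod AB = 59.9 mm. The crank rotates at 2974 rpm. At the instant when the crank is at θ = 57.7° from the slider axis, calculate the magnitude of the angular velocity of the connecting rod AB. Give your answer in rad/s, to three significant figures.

ω = 311.4 rad/s (converted from 2974 rpm).
The rod makes angle φ with the slider axis where L sinφ = r sinθ; differentiating, L cosφ·φ̇ = r ω cosθ.
L cosφ = √(L² − r² sin²θ) = 0.058899 m.
|ω_rod| = r ω |cosθ| / √(L² − r² sin²θ) = 0.0129·311.4·0.53435/0.058899 = 36.448 rad/s.

36.4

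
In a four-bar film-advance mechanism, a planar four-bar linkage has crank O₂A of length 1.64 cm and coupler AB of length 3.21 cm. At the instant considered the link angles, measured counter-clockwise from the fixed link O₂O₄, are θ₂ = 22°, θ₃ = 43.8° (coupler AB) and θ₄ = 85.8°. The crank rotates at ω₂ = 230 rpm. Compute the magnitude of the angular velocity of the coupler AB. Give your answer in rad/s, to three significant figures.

16.5

ω₂ = 24.09 rad/s (from 230 rpm).
Differentiating the loop-closure r₂e^{iθ₂}+r₃e^{iθ₃}=r₁+r₄e^{iθ₄} gives r₂ω₂e^{iθ₂}+r₃ω₃e^{iθ₃}=r₄ω₄e^{iθ₄}.
Eliminating the other unknown: ω₃ = r₂ω₂ sin(θ₄−θ₂) / [r₃ sin(θ₃−θ₄)].
Numerator sine = +0.89726; denominator sine = -0.66913.
Result = 0.0164·24.09·(+0.89726) / (0.0321·(-0.66913)) = -16.501 rad/s; magnitude 16.501 rad/s.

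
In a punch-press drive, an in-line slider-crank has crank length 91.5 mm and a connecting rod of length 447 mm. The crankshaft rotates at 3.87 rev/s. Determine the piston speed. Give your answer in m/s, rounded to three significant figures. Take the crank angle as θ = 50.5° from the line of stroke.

ω = 2π·3.87 = 24.32 rad/s
For an in-line slider-crank, x = r cosθ + √(L² − r² sin²θ), so v = −rω sinθ·[1 + r cosθ/√(L² − r² sin²θ)].
With r = 0.0915 m, L = 0.447 m, θ = 50.5°: √(L² − r² sin²θ) = 0.44139 m.
v = −0.0915·24.32·0.77162·[1 + 0.0915·0.63608/0.44139] = -1.9432 m/s.
|v| = 1.9432 m/s.

1.94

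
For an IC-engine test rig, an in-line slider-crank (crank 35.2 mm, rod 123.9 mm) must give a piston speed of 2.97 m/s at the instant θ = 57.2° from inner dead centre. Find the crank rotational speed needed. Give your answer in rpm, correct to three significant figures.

827

For an in-line slider-crank, |v_piston| = rω|sinθ|·[1 + r cosθ/√(L² − r² sin²θ)].
With r = 0.0352 m, L = 0.1239 m, θ = 57.2°: the bracketed kinematic factor |dx/dθ| = 0.034277 m.
ω = v/|dx/dθ| = 2.97/0.034277 = 86.647 rad/s.
N = 60ω/(2π) = 827.41 rpm.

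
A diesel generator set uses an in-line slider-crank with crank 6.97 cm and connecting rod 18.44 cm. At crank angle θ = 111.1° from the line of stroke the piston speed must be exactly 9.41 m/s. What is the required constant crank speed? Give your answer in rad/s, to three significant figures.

169

For an in-line slider-crank, |v_piston| = rω|sinθ|·[1 + r cosθ/√(L² − r² sin²θ)].
With r = 0.0697 m, L = 0.1844 m, θ = 111.1°: the bracketed kinematic factor |dx/dθ| = 0.055571 m.
ω = v/|dx/dθ| = 9.41/0.055571 = 169.33 rad/s.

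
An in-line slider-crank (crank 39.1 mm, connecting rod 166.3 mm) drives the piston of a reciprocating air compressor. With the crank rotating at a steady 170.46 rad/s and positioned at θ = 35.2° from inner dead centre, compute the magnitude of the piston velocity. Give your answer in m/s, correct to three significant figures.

4.59

ω = 170.5 rad/s
For an in-line slider-crank, x = r cosθ + √(L² − r² sin²θ), so v = −rω sinθ·[1 + r cosθ/√(L² − r² sin²θ)].
With r = 0.0391 m, L = 0.1663 m, θ = 35.2°: √(L² − r² sin²θ) = 0.16477 m.
v = −0.0391·170.5·0.57643·[1 + 0.0391·0.81714/0.16477] = -4.5869 m/s.
|v| = 4.5869 m/s.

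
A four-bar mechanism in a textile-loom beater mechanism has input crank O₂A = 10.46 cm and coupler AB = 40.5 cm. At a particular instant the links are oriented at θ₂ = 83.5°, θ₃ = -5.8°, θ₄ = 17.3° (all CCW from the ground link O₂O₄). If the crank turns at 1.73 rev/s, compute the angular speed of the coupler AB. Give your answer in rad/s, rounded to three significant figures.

ω₂ = 10.87 rad/s (from 1.73 rev/s).
Differentiating the loop-closure r₂e^{iθ₂}+r₃e^{iθ₃}=r₁+r₄e^{iθ₄} gives r₂ω₂e^{iθ₂}+r₃ω₃e^{iθ₃}=r₄ω₄e^{iθ₄}.
Eliminating the other unknown: ω₃ = r₂ω₂ sin(θ₄−θ₂) / [r₃ sin(θ₃−θ₄)].
Numerator sine = -0.91496; denominator sine = -0.39234.
Result = 0.1046·10.87·(-0.91496) / (0.405·(-0.39234)) = +6.547 rad/s; magnitude 6.547 rad/s.

6.55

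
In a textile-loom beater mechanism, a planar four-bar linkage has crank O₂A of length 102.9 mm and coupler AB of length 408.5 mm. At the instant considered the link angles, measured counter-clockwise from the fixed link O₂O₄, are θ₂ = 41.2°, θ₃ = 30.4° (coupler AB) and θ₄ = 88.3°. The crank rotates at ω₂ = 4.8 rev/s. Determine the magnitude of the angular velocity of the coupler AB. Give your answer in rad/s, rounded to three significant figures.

6.57

ω₂ = 30.16 rad/s (from 4.8 rev/s).
Differentiating the loop-closure r₂e^{iθ₂}+r₃e^{iθ₃}=r₁+r₄e^{iθ₄} gives r₂ω₂e^{iθ₂}+r₃ω₃e^{iθ₃}=r₄ω₄e^{iθ₄}.
Eliminating the other unknown: ω₃ = r₂ω₂ sin(θ₄−θ₂) / [r₃ sin(θ₃−θ₄)].
Numerator sine = +0.73254; denominator sine = -0.84712.
Result = 0.1029·30.16·(+0.73254) / (0.4085·(-0.84712)) = -6.5695 rad/s; magnitude 6.5695 rad/s.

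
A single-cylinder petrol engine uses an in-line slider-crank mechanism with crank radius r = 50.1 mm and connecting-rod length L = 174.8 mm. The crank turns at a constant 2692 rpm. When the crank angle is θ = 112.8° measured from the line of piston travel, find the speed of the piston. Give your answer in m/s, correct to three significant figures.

ω = 2π·2692/60 = 281.9 rad/s
For an in-line slider-crank, x = r cosθ + √(L² − r² sin²θ), so v = −rω sinθ·[1 + r cosθ/√(L² − r² sin²θ)].
With r = 0.0501 m, L = 0.1748 m, θ = 112.8°: √(L² − r² sin²θ) = 0.16859 m.
v = −0.0501·281.9·0.92186·[1 + 0.0501·-0.38752/0.16859] = -11.521 m/s.
|v| = 11.521 m/s.

11.5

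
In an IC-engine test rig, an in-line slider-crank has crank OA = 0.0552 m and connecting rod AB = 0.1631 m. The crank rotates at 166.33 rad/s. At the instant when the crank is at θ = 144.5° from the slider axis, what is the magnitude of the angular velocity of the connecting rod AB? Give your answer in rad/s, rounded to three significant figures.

ω = 166.3 rad/s
The rod makes angle φ with the slider axis where L sinφ = r sinθ; differentiating, L cosφ·φ̇ = r ω cosθ.
L cosφ = √(L² − r² sin²θ) = 0.15992 m.
|ω_rod| = r ω |cosθ| / √(L² − r² sin²θ) = 0.0552·166.3·0.81412/0.15992 = 46.741 rad/s.

46.7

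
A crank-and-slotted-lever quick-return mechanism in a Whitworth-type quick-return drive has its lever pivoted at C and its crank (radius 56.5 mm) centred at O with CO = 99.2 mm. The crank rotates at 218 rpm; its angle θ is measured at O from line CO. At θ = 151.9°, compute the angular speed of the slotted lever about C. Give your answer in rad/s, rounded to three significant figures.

12.7

ω = 22.83 rad/s (from 218 rpm).
Crank pin A relative to C: A = (d + r cosθ, r sinθ); lever angle φ = atan2(r sinθ, d + r cosθ).
Differentiating tanφ: φ̇ = rω(d cosθ + r)/(d² + r² + 2dr cosθ).
d² + r² + 2dr cosθ = |CA|² = 0.0031446 m²;  d cosθ + r = -0.031007 m.
|ω_lever| = |0.0565·22.83·-0.031007| / 0.0031446 = 12.718 rad/s.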